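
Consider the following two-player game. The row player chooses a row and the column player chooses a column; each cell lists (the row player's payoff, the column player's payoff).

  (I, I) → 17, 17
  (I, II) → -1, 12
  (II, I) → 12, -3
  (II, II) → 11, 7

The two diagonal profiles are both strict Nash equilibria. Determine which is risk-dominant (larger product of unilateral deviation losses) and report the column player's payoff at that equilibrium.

7

At both I: the row player loses 17 − 12 = 5 by deviating; the column player loses 17 − 12 = 5. Product = 5·5 = 25.
At both II: the row player loses 11 − (-1) = 12 by deviating; the column player loses 7 − (-3) = 10. Product = 12·10 = 120.
120 > 25, so both II is risk-dominant. The column player's payoff there is 7.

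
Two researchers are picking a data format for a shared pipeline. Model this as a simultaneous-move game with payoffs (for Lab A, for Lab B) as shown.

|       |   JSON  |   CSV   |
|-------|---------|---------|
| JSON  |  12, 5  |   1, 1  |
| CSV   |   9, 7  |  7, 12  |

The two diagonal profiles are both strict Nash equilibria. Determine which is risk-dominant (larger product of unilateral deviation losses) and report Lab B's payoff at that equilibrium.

At both JSON: Lab A loses 12 − 9 = 3 by deviating; Lab B loses 5 − 1 = 4. Product = 3·4 = 12.
At both CSV: Lab A loses 7 − 1 = 6 by deviating; Lab B loses 12 − 7 = 5. Product = 6·5 = 30.
30 > 12, so both CSV is risk-dominant. Lab B's payoff there is 12.

12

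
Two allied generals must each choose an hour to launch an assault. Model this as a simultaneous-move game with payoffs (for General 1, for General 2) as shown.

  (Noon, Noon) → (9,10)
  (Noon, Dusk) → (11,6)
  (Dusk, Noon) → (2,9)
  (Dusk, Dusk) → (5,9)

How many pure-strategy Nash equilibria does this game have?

1

Both Noon: General 1 gets 9 (best alternative 2); General 2 gets 10 (best alternative 6). Neither deviates — NE.
Both Dusk is not a NE: General 1 would switch to Noon (11 > 5).
No other cell survives both best-response checks, so there is 1 pure NE.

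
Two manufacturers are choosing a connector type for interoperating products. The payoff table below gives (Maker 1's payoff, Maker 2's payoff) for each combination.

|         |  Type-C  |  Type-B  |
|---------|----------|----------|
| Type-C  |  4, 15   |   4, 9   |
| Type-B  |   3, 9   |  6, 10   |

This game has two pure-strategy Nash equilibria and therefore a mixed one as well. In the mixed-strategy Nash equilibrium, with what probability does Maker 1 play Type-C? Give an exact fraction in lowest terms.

1/7

Maker 1's mix p on Type-C must make Maker 2 indifferent between Type-C and Type-B.
Maker 2's payoff from Type-C: 15p + 9(1−p). From Type-B: 9p + 10(1−p).
Set equal: 6p = 1(1−p) → p = 1/7.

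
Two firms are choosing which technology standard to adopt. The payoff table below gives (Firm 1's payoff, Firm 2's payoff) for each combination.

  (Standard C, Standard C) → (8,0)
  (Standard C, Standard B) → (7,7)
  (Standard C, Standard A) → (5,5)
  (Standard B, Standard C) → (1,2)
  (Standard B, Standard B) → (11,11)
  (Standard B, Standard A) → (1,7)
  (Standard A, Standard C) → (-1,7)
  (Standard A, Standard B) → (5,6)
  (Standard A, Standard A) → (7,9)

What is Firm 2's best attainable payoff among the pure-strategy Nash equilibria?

11

Both Standard B is a pure NE (Firm 1: 11 ≥ 7; Firm 2: 11 ≥ 7). Firm 2 gets 11.
Both Standard A is a pure NE (Firm 1: 7 ≥ 5; Firm 2: 9 ≥ 7). Firm 2 gets 9.
Every other cell has a profitable deviation for at least one player. Highest of {11, 9} is 11.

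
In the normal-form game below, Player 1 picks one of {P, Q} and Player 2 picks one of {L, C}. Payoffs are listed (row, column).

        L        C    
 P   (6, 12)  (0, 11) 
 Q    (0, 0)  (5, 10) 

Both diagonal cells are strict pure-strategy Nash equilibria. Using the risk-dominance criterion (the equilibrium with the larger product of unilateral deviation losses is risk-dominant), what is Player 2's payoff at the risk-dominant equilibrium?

10

At (P, L): Player 1 loses 6 − 0 = 6 by deviating; Player 2 loses 12 − 11 = 1. Product = 6·1 = 6.
At (Q, C): Player 1 loses 5 − 0 = 5 by deviating; Player 2 loses 10 − 0 = 10. Product = 5·10 = 50.
50 > 6, so (Q, C) is risk-dominant. Player 2's payoff there is 10.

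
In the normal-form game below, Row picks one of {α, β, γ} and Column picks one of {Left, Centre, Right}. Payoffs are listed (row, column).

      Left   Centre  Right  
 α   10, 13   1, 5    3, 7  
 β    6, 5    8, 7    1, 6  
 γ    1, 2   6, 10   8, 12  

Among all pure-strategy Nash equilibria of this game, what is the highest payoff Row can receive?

10

(α, Left) is a pure NE (Row: 10 ≥ 6; Column: 13 ≥ 7). Row gets 10.
(β, Centre) is a pure NE (Row: 8 ≥ 6; Column: 7 ≥ 6). Row gets 8.
(γ, Right) is a pure NE (Row: 8 ≥ 3; Column: 12 ≥ 10). Row gets 8.
Every other cell has a profitable deviation for at least one player. Highest of {10, 8, 8} is 10.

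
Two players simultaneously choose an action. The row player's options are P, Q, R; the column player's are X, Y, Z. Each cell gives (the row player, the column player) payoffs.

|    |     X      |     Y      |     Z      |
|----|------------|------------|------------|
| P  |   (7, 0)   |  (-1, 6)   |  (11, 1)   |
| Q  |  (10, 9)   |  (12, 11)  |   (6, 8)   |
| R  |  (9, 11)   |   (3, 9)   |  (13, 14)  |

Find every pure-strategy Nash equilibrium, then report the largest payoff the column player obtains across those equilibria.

(Q, Y) is a pure NE (the row player: 12 ≥ 3; the column player: 11 ≥ 9). The column player gets 11.
(R, Z) is a pure NE (the row player: 13 ≥ 11; the column player: 14 ≥ 11). The column player gets 14.
Every other cell has a profitable deviation for at least one player. Highest of {11, 14} is 14.

14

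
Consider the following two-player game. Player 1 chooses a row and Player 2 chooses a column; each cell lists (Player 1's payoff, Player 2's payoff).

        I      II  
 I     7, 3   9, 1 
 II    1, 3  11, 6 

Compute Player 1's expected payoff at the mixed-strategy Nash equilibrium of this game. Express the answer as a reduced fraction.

17/2

Player 2 mixes with probability q on I, chosen so Player 1 is indifferent: 7q + 9(1−q) = 1q + 11(1−q) gives q = 1/4.
Player 1's expected payoff (from either row, since indifferent) is 7·1/4 + 9·3/4 = 17/2.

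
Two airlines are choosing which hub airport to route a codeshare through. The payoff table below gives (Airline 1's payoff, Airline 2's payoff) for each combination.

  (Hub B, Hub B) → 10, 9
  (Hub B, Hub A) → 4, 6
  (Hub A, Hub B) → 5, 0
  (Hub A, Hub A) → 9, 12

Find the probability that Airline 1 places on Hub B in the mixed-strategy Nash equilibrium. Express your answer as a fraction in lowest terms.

Airline 1's mix p on Hub B must make Airline 2 indifferent between Hub B and Hub A.
Airline 2's payoff from Hub B: 9p + 0(1−p). From Hub A: 6p + 12(1−p).
Set equal: 3p = 12(1−p) → p = 12/15 = 4/5.

4/5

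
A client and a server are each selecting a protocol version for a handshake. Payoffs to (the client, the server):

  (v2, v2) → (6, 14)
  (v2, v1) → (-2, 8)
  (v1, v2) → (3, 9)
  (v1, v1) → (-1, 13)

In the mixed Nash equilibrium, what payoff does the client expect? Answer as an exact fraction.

The server mixes with probability q on v2, chosen so the client is indifferent: 6q + (-2)(1−q) = 3q + (-1)(1−q) gives q = 1/4.
The client's expected payoff (from either row, since indifferent) is 6·1/4 + (-2)·3/4 = 0.

0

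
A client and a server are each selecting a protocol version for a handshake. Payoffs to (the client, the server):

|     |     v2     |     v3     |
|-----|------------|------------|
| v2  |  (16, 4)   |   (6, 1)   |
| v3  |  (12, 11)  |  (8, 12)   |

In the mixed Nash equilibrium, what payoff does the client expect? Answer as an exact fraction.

The server mixes with probability q on v2, chosen so the client is indifferent: 16q + 6(1−q) = 12q + 8(1−q) gives q = 1/3.
The client's expected payoff (from either row, since indifferent) is 16·1/3 + 6·2/3 = 28/3.

28/3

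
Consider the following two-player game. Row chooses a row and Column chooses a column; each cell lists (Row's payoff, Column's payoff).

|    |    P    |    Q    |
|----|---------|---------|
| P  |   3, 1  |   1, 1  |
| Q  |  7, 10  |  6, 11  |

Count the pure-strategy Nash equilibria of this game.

1

Both Q: Row gets 6 (best alternative 1); Column gets 11 (best alternative 10). Neither deviates — NE.
Both P is not a NE: Row would switch to Q (7 > 3).
No other cell survives both best-response checks, so there is 1 pure NE.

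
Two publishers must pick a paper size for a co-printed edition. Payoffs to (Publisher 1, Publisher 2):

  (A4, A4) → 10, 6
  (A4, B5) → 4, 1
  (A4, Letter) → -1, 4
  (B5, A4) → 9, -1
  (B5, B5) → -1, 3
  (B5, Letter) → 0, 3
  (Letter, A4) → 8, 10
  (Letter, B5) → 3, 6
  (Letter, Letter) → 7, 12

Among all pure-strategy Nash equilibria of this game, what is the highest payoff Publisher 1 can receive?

10

Both A4 is a pure NE (Publisher 1: 10 ≥ 9; Publisher 2: 6 ≥ 4). Publisher 1 gets 10.
Both Letter is a pure NE (Publisher 1: 7 ≥ 0; Publisher 2: 12 ≥ 10). Publisher 1 gets 7.
Every other cell has a profitable deviation for at least one player. Highest of {10, 7} is 10.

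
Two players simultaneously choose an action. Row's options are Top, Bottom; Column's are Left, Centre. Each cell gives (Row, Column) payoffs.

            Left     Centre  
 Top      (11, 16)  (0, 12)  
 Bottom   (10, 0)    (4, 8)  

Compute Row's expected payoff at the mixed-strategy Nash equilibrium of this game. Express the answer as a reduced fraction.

44/5

Column mixes with probability q on Left, chosen so Row is indifferent: 11q + 0(1−q) = 10q + 4(1−q) gives q = 4/5.
Row's expected payoff (from either row, since indifferent) is 11·4/5 + 0·1/5 = 44/5.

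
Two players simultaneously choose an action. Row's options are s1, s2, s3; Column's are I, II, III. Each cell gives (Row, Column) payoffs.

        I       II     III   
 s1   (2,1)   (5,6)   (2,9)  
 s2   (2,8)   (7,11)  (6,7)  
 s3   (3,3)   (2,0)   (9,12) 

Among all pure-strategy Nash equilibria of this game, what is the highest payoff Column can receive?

12

(s2, II) is a pure NE (Row: 7 ≥ 5; Column: 11 ≥ 8). Column gets 11.
(s3, III) is a pure NE (Row: 9 ≥ 6; Column: 12 ≥ 3). Column gets 12.
Every other cell has a profitable deviation for at least one player. Highest of {11, 12} is 12.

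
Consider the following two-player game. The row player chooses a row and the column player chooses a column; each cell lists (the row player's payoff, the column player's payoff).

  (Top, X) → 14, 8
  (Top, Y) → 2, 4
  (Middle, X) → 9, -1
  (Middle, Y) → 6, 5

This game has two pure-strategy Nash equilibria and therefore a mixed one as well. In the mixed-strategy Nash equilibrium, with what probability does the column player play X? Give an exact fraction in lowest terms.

The column player's mix q on X must make the row player indifferent between Top and Middle.
The row player's payoff from Top: 14q + 2(1−q). From Middle: 9q + 6(1−q).
Set equal: 5q = 4(1−q) → q = 4/9.

4/9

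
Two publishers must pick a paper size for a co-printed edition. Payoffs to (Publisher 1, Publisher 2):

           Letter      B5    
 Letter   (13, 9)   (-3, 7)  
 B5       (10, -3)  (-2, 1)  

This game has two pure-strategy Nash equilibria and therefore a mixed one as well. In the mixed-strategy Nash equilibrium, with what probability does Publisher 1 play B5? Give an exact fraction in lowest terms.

Publisher 1's mix p on Letter must make Publisher 2 indifferent between Letter and B5.
Publisher 2's payoff from Letter: 9p + (-3)(1−p). From B5: 7p + 1(1−p).
Set equal: 2p = 4(1−p) → p = 4/6 = 2/3.
Probability on B5 is 1 − 2/3 = 1/3.

1/3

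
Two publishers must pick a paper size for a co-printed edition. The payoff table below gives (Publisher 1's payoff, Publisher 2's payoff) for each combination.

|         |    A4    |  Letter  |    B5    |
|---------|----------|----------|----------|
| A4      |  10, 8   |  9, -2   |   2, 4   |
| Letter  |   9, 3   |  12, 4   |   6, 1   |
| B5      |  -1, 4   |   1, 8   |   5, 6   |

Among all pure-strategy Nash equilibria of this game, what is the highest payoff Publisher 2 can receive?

8

Both A4 is a pure NE (Publisher 1: 10 ≥ 9; Publisher 2: 8 ≥ 4). Publisher 2 gets 8.
Both Letter is a pure NE (Publisher 1: 12 ≥ 9; Publisher 2: 4 ≥ 3). Publisher 2 gets 4.
Every other cell has a profitable deviation for at least one player. Highest of {8, 4} is 8.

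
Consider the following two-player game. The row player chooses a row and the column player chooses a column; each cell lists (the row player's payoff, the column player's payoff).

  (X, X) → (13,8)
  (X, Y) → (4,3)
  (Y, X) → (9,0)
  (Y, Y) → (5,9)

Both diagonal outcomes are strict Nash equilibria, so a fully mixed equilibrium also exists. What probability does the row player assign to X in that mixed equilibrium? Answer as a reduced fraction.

9/14

The row player's mix p on X must make the column player indifferent between X and Y.
The column player's payoff from X: 8p + 0(1−p). From Y: 3p + 9(1−p).
Set equal: 5p = 9(1−p) → p = 9/14.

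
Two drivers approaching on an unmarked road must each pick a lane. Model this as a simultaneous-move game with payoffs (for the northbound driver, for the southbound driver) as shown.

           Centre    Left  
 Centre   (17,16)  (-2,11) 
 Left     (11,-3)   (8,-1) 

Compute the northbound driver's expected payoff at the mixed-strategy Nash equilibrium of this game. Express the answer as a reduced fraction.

79/8

The southbound driver mixes with probability q on Centre, chosen so the northbound driver is indifferent: 17q + (-2)(1−q) = 11q + 8(1−q) gives q = 5/8.
The northbound driver's expected payoff (from either row, since indifferent) is 17·5/8 + (-2)·3/8 = 79/8.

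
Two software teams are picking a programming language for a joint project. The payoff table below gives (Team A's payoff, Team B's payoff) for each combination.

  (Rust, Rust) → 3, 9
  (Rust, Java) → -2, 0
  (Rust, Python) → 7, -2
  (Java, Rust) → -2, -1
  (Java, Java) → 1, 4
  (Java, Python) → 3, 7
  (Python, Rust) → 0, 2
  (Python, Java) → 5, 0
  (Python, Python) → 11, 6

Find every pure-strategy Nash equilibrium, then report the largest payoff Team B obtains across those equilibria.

Both Rust is a pure NE (Team A: 3 ≥ 0; Team B: 9 ≥ 0). Team B gets 9.
Both Python is a pure NE (Team A: 11 ≥ 7; Team B: 6 ≥ 2). Team B gets 6.
Every other cell has a profitable deviation for at least one player. Highest of {9, 6} is 9.

9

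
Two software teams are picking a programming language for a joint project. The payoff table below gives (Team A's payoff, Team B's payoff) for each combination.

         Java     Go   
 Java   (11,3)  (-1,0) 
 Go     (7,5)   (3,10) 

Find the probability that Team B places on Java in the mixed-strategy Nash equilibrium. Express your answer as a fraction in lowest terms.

1/2

Team B's mix q on Java must make Team A indifferent between Java and Go.
Team A's payoff from Java: 11q + (-1)(1−q). From Go: 7q + 3(1−q).
Set equal: 4q = 4(1−q) → q = 4/8 = 1/2.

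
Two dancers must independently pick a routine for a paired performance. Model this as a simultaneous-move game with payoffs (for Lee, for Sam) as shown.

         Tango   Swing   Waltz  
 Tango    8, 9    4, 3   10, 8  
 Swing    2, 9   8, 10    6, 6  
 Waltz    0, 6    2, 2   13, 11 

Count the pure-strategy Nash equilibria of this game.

3

Both Tango: Lee gets 8 (best alternative 2); Sam gets 9 (best alternative 8). Neither deviates — NE.
Both Swing: Lee gets 8 (best alternative 4); Sam gets 10 (best alternative 9). Neither deviates — NE.
Both Waltz: Lee gets 13 (best alternative 10); Sam gets 11 (best alternative 6). Neither deviates — NE.
(Waltz, Swing) is not a NE: Lee would switch to Swing (8 > 2).
No other cell survives both best-response checks, so there are 3 pure NE.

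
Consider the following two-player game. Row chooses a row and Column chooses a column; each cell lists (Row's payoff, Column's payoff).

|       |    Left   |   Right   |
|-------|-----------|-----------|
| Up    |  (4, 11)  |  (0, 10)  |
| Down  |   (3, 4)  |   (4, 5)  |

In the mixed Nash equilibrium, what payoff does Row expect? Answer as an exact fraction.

Column mixes with probability q on Left, chosen so Row is indifferent: 4q + 0(1−q) = 3q + 4(1−q) gives q = 4/5.
Row's expected payoff (from either row, since indifferent) is 4·4/5 + 0·1/5 = 16/5.

16/5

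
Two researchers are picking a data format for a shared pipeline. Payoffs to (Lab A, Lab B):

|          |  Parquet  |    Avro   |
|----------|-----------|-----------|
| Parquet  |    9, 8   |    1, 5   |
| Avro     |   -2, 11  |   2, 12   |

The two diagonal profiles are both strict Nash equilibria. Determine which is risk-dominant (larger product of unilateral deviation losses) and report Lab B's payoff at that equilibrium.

At both Parquet: Lab A loses 9 − (-2) = 11 by deviating; Lab B loses 8 − 5 = 3. Product = 11·3 = 33.
At both Avro: Lab A loses 2 − 1 = 1 by deviating; Lab B loses 12 − 11 = 1. Product = 1·1 = 1.
33 > 1, so both Parquet is risk-dominant. Lab B's payoff there is 8.

8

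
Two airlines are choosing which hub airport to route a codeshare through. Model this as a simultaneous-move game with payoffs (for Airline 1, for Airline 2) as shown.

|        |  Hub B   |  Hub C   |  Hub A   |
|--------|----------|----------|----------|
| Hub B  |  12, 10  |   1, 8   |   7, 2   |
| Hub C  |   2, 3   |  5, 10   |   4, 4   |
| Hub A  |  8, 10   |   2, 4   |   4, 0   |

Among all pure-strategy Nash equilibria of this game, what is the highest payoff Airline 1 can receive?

Both Hub B is a pure NE (Airline 1: 12 ≥ 8; Airline 2: 10 ≥ 8). Airline 1 gets 12.
Both Hub C is a pure NE (Airline 1: 5 ≥ 2; Airline 2: 10 ≥ 4). Airline 1 gets 5.
Every other cell has a profitable deviation for at least one player. Highest of {12, 5} is 12.

12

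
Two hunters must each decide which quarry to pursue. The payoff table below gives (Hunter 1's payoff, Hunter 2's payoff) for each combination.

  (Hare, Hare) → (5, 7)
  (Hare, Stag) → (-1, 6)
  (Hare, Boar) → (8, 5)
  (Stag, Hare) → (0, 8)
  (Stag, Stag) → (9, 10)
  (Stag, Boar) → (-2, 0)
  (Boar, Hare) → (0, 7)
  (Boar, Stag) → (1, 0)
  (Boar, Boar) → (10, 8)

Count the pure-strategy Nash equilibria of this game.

3

Both Hare: Hunter 1 gets 5 (best alternative 0); Hunter 2 gets 7 (best alternative 6). Neither deviates — NE.
Both Stag: Hunter 1 gets 9 (best alternative 1); Hunter 2 gets 10 (best alternative 8). Neither deviates — NE.
Both Boar: Hunter 1 gets 10 (best alternative 8); Hunter 2 gets 8 (best alternative 7). Neither deviates — NE.
(Stag, Hare) is not a NE: Hunter 1 would switch to Hare (5 > 0).
No other cell survives both best-response checks, so there are 3 pure NE.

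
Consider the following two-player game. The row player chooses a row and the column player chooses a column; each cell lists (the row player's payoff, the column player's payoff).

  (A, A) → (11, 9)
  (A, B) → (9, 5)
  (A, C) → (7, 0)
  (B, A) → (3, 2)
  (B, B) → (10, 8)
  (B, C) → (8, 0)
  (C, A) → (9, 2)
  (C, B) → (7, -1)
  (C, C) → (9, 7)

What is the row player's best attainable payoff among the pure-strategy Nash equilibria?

Both A is a pure NE (the row player: 11 ≥ 9; the column player: 9 ≥ 5). The row player gets 11.
Both B is a pure NE (the row player: 10 ≥ 9; the column player: 8 ≥ 2). The row player gets 10.
Both C is a pure NE (the row player: 9 ≥ 8; the column player: 7 ≥ 2). The row player gets 9.
Every other cell has a profitable deviation for at least one player. Highest of {11, 10, 9} is 11.

11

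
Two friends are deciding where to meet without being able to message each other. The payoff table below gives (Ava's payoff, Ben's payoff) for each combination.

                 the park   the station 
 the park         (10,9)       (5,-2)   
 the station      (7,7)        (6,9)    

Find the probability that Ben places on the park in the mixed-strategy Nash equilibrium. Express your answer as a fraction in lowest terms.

Ben's mix q on the park must make Ava indifferent between the park and the station.
Ava's payoff from the park: 10q + 5(1−q). From the station: 7q + 6(1−q).
Set equal: 3q = 1(1−q) → q = 1/4.

1/4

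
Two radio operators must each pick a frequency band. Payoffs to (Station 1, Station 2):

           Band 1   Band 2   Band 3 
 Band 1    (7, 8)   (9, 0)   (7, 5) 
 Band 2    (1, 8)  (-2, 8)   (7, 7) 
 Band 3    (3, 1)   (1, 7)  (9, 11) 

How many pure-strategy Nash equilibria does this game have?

2

Both Band 1: Station 1 gets 7 (best alternative 3); Station 2 gets 8 (best alternative 5). Neither deviates — NE.
Both Band 3: Station 1 gets 9 (best alternative 7); Station 2 gets 11 (best alternative 7). Neither deviates — NE.
Both Band 2 is not a NE: Station 1 would switch to Band 1 (9 > -2).
No other cell survives both best-response checks, so there are 2 pure NE.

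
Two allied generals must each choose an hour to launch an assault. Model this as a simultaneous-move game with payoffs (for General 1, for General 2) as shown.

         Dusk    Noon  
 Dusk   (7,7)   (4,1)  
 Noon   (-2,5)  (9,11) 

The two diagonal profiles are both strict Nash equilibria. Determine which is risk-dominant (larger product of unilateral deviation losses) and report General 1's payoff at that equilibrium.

At both Dusk: General 1 loses 7 − (-2) = 9 by deviating; General 2 loses 7 − 1 = 6. Product = 9·6 = 54.
At both Noon: General 1 loses 9 − 4 = 5 by deviating; General 2 loses 11 − 5 = 6. Product = 5·6 = 30.
54 > 30, so both Dusk is risk-dominant. General 1's payoff there is 7.

7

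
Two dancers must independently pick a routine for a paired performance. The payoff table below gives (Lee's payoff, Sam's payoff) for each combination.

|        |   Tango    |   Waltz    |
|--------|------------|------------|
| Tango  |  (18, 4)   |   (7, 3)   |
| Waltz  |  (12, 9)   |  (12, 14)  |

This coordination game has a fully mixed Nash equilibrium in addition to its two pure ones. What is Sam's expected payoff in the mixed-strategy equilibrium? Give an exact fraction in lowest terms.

29/6

Lee mixes with probability p on Tango, chosen so Sam is indifferent: 4p + 9(1−p) = 3p + 14(1−p) gives p = 5/6.
Sam's expected payoff is 4·5/6 + 9·1/6 = 29/6.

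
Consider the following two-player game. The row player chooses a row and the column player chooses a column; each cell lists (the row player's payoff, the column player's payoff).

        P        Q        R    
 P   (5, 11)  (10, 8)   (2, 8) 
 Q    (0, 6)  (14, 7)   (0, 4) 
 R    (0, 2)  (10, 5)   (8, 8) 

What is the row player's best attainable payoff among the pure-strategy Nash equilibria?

Both P is a pure NE (the row player: 5 ≥ 0; the column player: 11 ≥ 8). The row player gets 5.
Both Q is a pure NE (the row player: 14 ≥ 10; the column player: 7 ≥ 6). The row player gets 14.
Both R is a pure NE (the row player: 8 ≥ 2; the column player: 8 ≥ 5). The row player gets 8.
Every other cell has a profitable deviation for at least one player. Highest of {5, 14, 8} is 14.

14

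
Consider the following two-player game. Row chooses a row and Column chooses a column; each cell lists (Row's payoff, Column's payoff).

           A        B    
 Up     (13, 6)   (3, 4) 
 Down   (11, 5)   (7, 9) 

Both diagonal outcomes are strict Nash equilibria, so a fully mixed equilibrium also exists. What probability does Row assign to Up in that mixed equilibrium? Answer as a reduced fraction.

2/3

Row's mix p on Up must make Column indifferent between A and B.
Column's payoff from A: 6p + 5(1−p). From B: 4p + 9(1−p).
Set equal: 2p = 4(1−p) → p = 4/6 = 2/3.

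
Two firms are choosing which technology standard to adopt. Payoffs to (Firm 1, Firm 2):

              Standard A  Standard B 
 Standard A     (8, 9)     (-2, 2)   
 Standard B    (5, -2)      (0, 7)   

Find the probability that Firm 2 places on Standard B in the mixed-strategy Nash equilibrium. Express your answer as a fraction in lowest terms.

Firm 2's mix q on Standard A must make Firm 1 indifferent between Standard A and Standard B.
Firm 1's payoff from Standard A: 8q + (-2)(1−q). From Standard B: 5q + 0(1−q).
Set equal: 3q = 2(1−q) → q = 2/5.
Probability on Standard B is 1 − 2/5 = 3/5.

3/5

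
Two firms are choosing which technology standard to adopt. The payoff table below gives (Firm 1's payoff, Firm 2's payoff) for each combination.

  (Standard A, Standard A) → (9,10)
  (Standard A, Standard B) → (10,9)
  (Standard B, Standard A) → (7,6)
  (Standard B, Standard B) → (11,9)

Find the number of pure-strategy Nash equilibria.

2

Both Standard A: Firm 1 gets 9 (best alternative 7); Firm 2 gets 10 (best alternative 9). Neither deviates — NE.
Both Standard B: Firm 1 gets 11 (best alternative 10); Firm 2 gets 9 (best alternative 6). Neither deviates — NE.
(Standard B, Standard A) is not a NE: Firm 1 would switch to Standard A (9 > 7).
No other cell survives both best-response checks, so there are 2 pure NE.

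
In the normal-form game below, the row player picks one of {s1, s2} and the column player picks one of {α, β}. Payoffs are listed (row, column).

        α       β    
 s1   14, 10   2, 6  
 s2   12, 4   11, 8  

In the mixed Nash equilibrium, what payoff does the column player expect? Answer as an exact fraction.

7

The row player mixes with probability p on s1, chosen so the column player is indifferent: 10p + 4(1−p) = 6p + 8(1−p) gives p = 1/2.
The column player's expected payoff is 10·1/2 + 4·1/2 = 7.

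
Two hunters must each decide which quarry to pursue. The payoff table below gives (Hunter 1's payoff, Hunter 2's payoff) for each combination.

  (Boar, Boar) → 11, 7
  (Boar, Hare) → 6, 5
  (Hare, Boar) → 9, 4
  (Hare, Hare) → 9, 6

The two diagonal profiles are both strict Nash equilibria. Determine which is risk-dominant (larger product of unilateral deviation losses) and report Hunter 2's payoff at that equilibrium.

6

At both Boar: Hunter 1 loses 11 − 9 = 2 by deviating; Hunter 2 loses 7 − 5 = 2. Product = 2·2 = 4.
At both Hare: Hunter 1 loses 9 − 6 = 3 by deviating; Hunter 2 loses 6 − 4 = 2. Product = 3·2 = 6.
6 > 4, so both Hare is risk-dominant. Hunter 2's payoff there is 6.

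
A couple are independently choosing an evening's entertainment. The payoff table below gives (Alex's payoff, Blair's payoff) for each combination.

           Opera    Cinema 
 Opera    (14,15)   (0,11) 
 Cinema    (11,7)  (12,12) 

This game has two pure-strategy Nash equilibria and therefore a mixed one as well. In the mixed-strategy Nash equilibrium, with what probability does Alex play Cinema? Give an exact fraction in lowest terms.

Alex's mix p on Opera must make Blair indifferent between Opera and Cinema.
Blair's payoff from Opera: 15p + 7(1−p). From Cinema: 11p + 12(1−p).
Set equal: 4p = 5(1−p) → p = 5/9.
Probability on Cinema is 1 − 5/9 = 4/9.

4/9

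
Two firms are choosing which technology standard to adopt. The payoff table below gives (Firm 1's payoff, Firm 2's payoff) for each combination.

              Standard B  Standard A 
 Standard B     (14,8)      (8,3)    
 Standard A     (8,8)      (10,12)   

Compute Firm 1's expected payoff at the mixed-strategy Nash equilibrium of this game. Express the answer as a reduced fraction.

Firm 2 mixes with probability q on Standard B, chosen so Firm 1 is indifferent: 14q + 8(1−q) = 8q + 10(1−q) gives q = 1/4.
Firm 1's expected payoff (from either row, since indifferent) is 14·1/4 + 8·3/4 = 19/2.

19/2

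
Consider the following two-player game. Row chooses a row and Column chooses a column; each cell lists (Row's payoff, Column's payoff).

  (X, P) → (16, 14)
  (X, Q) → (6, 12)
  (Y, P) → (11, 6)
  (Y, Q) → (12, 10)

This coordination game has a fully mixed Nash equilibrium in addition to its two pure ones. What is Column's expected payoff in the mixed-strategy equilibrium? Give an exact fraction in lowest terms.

Row mixes with probability p on X, chosen so Column is indifferent: 14p + 6(1−p) = 12p + 10(1−p) gives p = 2/3.
Column's expected payoff is 14·2/3 + 6·1/3 = 34/3.

34/3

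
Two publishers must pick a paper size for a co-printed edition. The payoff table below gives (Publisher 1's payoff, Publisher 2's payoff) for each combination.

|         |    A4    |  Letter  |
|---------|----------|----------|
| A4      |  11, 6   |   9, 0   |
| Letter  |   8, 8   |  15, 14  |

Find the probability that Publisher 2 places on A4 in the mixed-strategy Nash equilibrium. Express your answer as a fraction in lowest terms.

Publisher 2's mix q on A4 must make Publisher 1 indifferent between A4 and Letter.
Publisher 1's payoff from A4: 11q + 9(1−q). From Letter: 8q + 15(1−q).
Set equal: 3q = 6(1−q) → q = 6/9 = 2/3.

2/3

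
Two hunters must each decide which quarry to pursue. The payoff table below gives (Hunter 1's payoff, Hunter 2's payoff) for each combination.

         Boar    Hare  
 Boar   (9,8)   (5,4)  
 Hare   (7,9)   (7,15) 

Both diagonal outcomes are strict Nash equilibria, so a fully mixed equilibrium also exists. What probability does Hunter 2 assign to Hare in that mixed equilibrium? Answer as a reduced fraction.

1/2

Hunter 2's mix q on Boar must make Hunter 1 indifferent between Boar and Hare.
Hunter 1's payoff from Boar: 9q + 5(1−q). From Hare: 7q + 7(1−q).
Set equal: 2q = 2(1−q) → q = 2/4 = 1/2.
Probability on Hare is 1 − 1/2 = 1/2.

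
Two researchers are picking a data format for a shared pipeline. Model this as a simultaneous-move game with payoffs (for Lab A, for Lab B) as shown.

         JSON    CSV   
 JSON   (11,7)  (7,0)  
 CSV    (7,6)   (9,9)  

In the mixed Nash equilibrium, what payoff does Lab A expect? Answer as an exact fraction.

Lab B mixes with probability q on JSON, chosen so Lab A is indifferent: 11q + 7(1−q) = 7q + 9(1−q) gives q = 1/3.
Lab A's expected payoff (from either row, since indifferent) is 11·1/3 + 7·2/3 = 25/3.

25/3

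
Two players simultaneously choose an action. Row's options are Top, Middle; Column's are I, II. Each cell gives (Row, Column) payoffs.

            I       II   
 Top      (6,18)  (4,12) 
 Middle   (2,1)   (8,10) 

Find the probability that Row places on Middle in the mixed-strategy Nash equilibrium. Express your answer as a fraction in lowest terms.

2/5

Row's mix p on Top must make Column indifferent between I and II.
Column's payoff from I: 18p + 1(1−p). From II: 12p + 10(1−p).
Set equal: 6p = 9(1−p) → p = 9/15 = 3/5.
Probability on Middle is 1 − 3/5 = 2/5.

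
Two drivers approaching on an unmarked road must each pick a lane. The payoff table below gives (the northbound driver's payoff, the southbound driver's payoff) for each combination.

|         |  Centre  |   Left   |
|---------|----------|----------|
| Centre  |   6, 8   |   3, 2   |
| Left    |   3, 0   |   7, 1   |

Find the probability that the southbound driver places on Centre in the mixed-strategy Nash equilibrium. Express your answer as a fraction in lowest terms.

The southbound driver's mix q on Centre must make the northbound driver indifferent between Centre and Left.
The northbound driver's payoff from Centre: 6q + 3(1−q). From Left: 3q + 7(1−q).
Set equal: 3q = 4(1−q) → q = 4/7.

4/7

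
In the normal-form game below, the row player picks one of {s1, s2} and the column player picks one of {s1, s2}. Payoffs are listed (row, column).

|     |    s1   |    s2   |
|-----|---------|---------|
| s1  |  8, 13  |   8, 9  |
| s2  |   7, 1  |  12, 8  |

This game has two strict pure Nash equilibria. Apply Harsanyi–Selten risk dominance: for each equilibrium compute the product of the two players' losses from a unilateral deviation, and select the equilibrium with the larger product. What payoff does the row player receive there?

At both s1: the row player loses 8 − 7 = 1 by deviating; the column player loses 13 − 9 = 4. Product = 1·4 = 4.
At both s2: the row player loses 12 − 8 = 4 by deviating; the column player loses 8 − 1 = 7. Product = 4·7 = 28.
28 > 4, so both s2 is risk-dominant. The row player's payoff there is 12.

12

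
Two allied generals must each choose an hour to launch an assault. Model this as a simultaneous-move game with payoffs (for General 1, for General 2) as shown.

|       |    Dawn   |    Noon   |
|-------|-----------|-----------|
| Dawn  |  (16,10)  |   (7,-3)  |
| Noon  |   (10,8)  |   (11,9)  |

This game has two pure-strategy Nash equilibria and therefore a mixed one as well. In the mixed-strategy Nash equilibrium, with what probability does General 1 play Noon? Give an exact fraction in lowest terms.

General 1's mix p on Dawn must make General 2 indifferent between Dawn and Noon.
General 2's payoff from Dawn: 10p + 8(1−p). From Noon: (-3)p + 9(1−p).
Set equal: 13p = 1(1−p) → p = 1/14.
Probability on Noon is 1 − 1/14 = 13/14.

13/14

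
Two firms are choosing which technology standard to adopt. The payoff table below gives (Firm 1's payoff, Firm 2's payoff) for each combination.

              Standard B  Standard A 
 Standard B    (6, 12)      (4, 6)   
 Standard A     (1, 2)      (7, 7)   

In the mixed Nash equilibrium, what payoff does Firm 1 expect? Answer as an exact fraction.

Firm 2 mixes with probability q on Standard B, chosen so Firm 1 is indifferent: 6q + 4(1−q) = 1q + 7(1−q) gives q = 3/8.
Firm 1's expected payoff (from either row, since indifferent) is 6·3/8 + 4·5/8 = 19/4.

19/4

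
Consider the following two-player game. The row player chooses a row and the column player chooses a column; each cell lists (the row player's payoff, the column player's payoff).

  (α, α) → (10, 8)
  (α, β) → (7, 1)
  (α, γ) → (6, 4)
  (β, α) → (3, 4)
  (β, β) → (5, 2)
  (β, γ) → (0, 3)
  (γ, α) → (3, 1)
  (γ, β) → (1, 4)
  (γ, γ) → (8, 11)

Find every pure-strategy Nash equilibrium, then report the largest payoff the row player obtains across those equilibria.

Both α is a pure NE (the row player: 10 ≥ 3; the column player: 8 ≥ 4). The row player gets 10.
Both γ is a pure NE (the row player: 8 ≥ 6; the column player: 11 ≥ 4). The row player gets 8.
Every other cell has a profitable deviation for at least one player. Highest of {10, 8} is 10.

10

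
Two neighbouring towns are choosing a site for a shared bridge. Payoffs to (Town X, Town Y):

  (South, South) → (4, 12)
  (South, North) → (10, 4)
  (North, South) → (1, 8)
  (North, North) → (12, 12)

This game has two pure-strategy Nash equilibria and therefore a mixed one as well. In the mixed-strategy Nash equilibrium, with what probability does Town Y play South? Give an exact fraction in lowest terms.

Town Y's mix q on South must make Town X indifferent between South and North.
Town X's payoff from South: 4q + 10(1−q). From North: 1q + 12(1−q).
Set equal: 3q = 2(1−q) → q = 2/5.

2/5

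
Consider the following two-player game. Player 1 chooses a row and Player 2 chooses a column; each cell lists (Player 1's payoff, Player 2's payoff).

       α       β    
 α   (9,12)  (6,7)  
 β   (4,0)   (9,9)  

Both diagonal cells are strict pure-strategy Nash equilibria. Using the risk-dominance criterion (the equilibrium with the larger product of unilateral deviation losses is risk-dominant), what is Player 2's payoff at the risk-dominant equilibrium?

9

At both α: Player 1 loses 9 − 4 = 5 by deviating; Player 2 loses 12 − 7 = 5. Product = 5·5 = 25.
At both β: Player 1 loses 9 − 6 = 3 by deviating; Player 2 loses 9 − 0 = 9. Product = 3·9 = 27.
27 > 25, so both β is risk-dominant. Player 2's payoff there is 9.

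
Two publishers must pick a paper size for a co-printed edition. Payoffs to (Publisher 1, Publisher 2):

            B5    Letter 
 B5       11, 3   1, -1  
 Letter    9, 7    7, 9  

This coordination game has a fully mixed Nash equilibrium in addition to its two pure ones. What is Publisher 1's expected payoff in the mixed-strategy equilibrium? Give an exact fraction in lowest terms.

Publisher 2 mixes with probability q on B5, chosen so Publisher 1 is indifferent: 11q + 1(1−q) = 9q + 7(1−q) gives q = 3/4.
Publisher 1's expected payoff (from either row, since indifferent) is 11·3/4 + 1·1/4 = 17/2.

17/2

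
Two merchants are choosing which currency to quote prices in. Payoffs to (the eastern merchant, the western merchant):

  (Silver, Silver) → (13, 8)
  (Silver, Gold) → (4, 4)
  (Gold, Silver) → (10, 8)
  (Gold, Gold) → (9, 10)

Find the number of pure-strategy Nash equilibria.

Both Silver: the eastern merchant gets 13 (best alternative 10); the western merchant gets 8 (best alternative 4). Neither deviates — NE.
Both Gold: the eastern merchant gets 9 (best alternative 4); the western merchant gets 10 (best alternative 8). Neither deviates — NE.
(Silver, Gold) is not a NE: the eastern merchant would switch to Gold (9 > 4).
No other cell survives both best-response checks, so there are 2 pure NE.

2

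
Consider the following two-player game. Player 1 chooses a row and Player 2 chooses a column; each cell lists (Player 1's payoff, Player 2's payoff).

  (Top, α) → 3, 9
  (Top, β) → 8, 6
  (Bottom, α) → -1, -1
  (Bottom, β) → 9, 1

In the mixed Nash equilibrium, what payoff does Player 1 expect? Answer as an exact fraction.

7

Player 2 mixes with probability q on α, chosen so Player 1 is indifferent: 3q + 8(1−q) = (-1)q + 9(1−q) gives q = 1/5.
Player 1's expected payoff (from either row, since indifferent) is 3·1/5 + 8·4/5 = 7.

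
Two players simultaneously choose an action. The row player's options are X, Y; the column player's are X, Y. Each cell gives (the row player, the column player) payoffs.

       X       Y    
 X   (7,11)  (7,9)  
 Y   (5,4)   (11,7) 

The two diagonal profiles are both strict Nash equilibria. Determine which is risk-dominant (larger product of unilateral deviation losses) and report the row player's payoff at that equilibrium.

At both X: the row player loses 7 − 5 = 2 by deviating; the column player loses 11 − 9 = 2. Product = 2·2 = 4.
At both Y: the row player loses 11 − 7 = 4 by deviating; the column player loses 7 − 4 = 3. Product = 4·3 = 12.
12 > 4, so both Y is risk-dominant. The row player's payoff there is 11.

11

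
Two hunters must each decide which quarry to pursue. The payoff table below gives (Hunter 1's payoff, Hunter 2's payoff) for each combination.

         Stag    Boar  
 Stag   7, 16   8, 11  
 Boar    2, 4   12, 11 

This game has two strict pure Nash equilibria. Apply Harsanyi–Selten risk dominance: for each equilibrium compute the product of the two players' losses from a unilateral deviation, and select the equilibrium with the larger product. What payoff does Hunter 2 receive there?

11

At both Stag: Hunter 1 loses 7 − 2 = 5 by deviating; Hunter 2 loses 16 − 11 = 5. Product = 5·5 = 25.
At both Boar: Hunter 1 loses 12 − 8 = 4 by deviating; Hunter 2 loses 11 − 4 = 7. Product = 4·7 = 28.
28 > 25, so both Boar is risk-dominant. Hunter 2's payoff there is 11.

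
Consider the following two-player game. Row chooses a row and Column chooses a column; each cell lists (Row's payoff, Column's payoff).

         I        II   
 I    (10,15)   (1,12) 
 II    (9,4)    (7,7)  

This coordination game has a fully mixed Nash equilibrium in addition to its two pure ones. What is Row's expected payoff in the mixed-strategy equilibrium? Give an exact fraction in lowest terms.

Column mixes with probability q on I, chosen so Row is indifferent: 10q + 1(1−q) = 9q + 7(1−q) gives q = 6/7.
Row's expected payoff (from either row, since indifferent) is 10·6/7 + 1·1/7 = 61/7.

61/7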